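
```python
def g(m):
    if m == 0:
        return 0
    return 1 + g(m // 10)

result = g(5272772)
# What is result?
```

Count of digits of 5272772: 7

Answer: 7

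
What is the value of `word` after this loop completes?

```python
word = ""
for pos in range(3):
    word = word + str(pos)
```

Concatenate digits 0 to 2
`word` takes the values: "" → "0" → "01" → "012"

Answer: "012"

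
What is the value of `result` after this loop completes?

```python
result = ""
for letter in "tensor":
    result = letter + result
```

Reverse 'tensor'
`result` takes the values: "" → "t" → "et" → "net" → "snet" → "osnet" → "rosnet"

Answer: "rosnet"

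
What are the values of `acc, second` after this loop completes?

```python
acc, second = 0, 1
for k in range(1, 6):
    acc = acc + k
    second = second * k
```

Sum and factorial of 1 to 5
`acc, second` takes the values: (0, 1) → (1, 1) → (3, 1) → (3, 2) → (6, 2) → (6, 6) → (10, 6) → (10, 24) → (15, 24) → (15, 120)

Answer: 15, 120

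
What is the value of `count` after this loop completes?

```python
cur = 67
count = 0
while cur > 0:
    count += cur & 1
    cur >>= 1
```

Count set bits in 67 (binary: 0b1000011)
`count` takes the values: 0 → 1 → 2 → 3

Answer: 3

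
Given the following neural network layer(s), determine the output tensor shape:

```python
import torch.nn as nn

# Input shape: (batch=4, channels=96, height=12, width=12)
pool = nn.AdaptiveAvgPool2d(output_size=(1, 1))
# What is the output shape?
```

Input: (4, 96, 12, 12) -> Output: (4, 96, 1, 1)

Answer: (4, 96, 1, 1)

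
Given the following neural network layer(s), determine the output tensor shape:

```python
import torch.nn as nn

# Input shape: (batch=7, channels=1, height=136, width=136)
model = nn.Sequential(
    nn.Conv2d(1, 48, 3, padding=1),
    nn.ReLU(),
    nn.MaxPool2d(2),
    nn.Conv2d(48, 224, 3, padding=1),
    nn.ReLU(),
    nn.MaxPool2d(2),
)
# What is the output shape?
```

Input: (7, 1, 136, 136) -> after first Conv2d: (7, 48, 136, 136) -> after first MaxPool2d: (7, 48, 68, 68) -> after second Conv2d: (7, 224, 68, 68) -> Output: (7, 224, 34, 34)

Answer: (7, 224, 34, 34)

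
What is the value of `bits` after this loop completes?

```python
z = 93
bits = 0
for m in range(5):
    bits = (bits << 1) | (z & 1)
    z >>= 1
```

Reverse lowest 5 bits of 93
`bits` takes the values: 0 → 1 → 2 → 5 → 11 → 23

Answer: 23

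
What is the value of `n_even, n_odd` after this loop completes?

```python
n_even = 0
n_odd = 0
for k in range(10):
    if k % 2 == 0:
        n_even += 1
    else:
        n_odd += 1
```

Count evens and odds in range(10)
`n_even, n_odd` takes the values: (0, 0) → (1, 0) → (1, 1) → (2, 1) → (2, 2) → (3, 2) → (3, 3) → (4, 3) → (4, 4) → (5, 4) → (5, 5)

Answer: 5, 5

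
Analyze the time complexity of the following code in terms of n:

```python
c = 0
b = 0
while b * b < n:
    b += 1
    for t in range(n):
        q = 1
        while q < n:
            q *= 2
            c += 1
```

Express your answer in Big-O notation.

Each loop level contributes: √n × n × log n. Multiplying the contributions gives O(n√n log n).

Answer: O(n√n log n)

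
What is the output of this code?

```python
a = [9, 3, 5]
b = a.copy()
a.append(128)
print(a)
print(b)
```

Key concept: list.copy() creates independent copy.
Step by step:
`a = [9, 3, 5]` → a = [9, 3, 5]
`b = a.copy()` → b = [9, 3, 5]
`a.append(128)` → a = [9, 3, 5, 128]
`print(a)` → prints [9, 3, 5, 128]
`print(b)` → prints [9, 3, 5]

Answer:
[9, 3, 5, 128]
[9, 3, 5]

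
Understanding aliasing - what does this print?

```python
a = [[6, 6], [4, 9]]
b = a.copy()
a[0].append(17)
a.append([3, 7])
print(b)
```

Key concept: shallow copy with nested lists.
Step by step:
`a = [[6, 6], [4, 9]]` → a = [[6, 6], [4, 9]]
`b = a.copy()` → b = [[6, 6], [4, 9]]
`a[0].append(17)` → a = [[6, 6, 17], [4, 9]]; b = [[6, 6, 17], [4, 9]]
`a.append([3, 7])` → a = [[6, 6, 17], [4, 9], [3, 7]]
`print(b)` → prints [[6, 6, 17], [4, 9]]

Answer: [[6, 6, 17], [4, 9]]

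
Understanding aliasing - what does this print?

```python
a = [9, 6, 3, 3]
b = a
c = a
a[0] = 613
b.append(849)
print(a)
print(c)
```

Key concept: multiple aliases.
Step by step:
`a = [9, 6, 3, 3]` → a = [9, 6, 3, 3]
`b = a` → b = [9, 6, 3, 3] (same object as a)
`c = a` → c = [9, 6, 3, 3] (same object as a, b)
`a[0] = 613` → a = [613, 6, 3, 3] (same object as b, c); b = [613, 6, 3, 3] (same object as a, c); c = [613, 6, 3, 3] (same object as a, b)
`b.append(849)` → a = [613, 6, 3, 3, 849] (same object as b, c); b = [613, 6, 3, 3, 849] (same object as a, c); c = [613, 6, 3, 3, 849] (same object as a, b)
`print(a)` → prints [613, 6, 3, 3, 849]
`print(c)` → prints [613, 6, 3, 3, 849]

Answer:
[613, 6, 3, 3, 849]
[613, 6, 3, 3, 849]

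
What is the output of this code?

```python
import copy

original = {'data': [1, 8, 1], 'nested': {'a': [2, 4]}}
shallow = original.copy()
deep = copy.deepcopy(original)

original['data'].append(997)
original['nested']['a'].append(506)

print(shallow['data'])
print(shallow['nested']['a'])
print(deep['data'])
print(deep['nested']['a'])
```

Key concept: comparing shallow vs deep copy.
Step by step:
`original = {'data': [1, 8, 1], 'nested': {'a': [2, 4]}}` → original = {'data': [1, 8, 1], 'nested': {'a': [2, 4]}}
`shallow = original.copy()` → shallow = {'data': [1, 8, 1], 'nested': {'a': [2, 4]}}
`deep = copy.deepcopy(original)` → deep = {'data': [1, 8, 1], 'nested': {'a': [2, 4]}}
`original['data'].append(997)` → original = {'data': [1, 8, 1, 997], 'nested': {'a': [2, 4]}}; shallow = {'data': [1, 8, 1, 997], 'nested': {'a': [2, 4]}}
`original['nested']['a'].append(506)` → original = {'data': [1, 8, 1, 997], 'nested': {'a': [2, 4, 506]}}; shallow = {'data': [1, 8, 1, 997], 'nested': {'a': [2, 4, 506]}}
`print(shallow['data'])` → prints [1, 8, 1, 997]
`print(shallow['nested']['a'])` → prints [2, 4, 506]
`print(deep['data'])` → prints [1, 8, 1]
`print(deep['nested']['a'])` → prints [2, 4]

Answer:
[1, 8, 1, 997]
[2, 4, 506]
[1, 8, 1]
[2, 4]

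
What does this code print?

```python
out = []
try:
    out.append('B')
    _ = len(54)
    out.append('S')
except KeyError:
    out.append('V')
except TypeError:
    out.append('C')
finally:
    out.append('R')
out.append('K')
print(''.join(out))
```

Execution trace: 'B' (try body) → 'C' (except TypeError) → 'R' (finally) → 'K' (after the try/except). Output: BCRK

Answer: BCRK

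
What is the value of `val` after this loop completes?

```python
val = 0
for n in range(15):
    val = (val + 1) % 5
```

Increment mod 5, 15 times = 0
`val` takes the values: 0 → 1 → 2 → 3 → 4 → 0 → 1 → 2 → 3 → 4 → 0 → 1 → 2 → 3 → 4 → 0

Answer: 0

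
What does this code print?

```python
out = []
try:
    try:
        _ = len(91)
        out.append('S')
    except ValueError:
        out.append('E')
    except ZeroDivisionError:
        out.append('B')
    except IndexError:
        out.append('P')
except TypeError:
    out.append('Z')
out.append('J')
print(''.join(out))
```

Execution trace: 'Z' (outer except TypeError) → 'J' (after the try/except). Output: ZJ

Answer: ZJ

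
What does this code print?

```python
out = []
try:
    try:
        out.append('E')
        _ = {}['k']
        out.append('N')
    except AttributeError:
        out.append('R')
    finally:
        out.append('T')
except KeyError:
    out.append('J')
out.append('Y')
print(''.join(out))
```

Execution trace: 'E' (try body) → 'T' (finally) → 'J' (outer except KeyError) → 'Y' (after the try/except). Output: ETJY

Answer: ETJY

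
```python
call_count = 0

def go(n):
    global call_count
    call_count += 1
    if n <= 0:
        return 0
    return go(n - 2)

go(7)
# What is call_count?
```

Linear recursion stepping by 2: 5 calls from n=7 down to ≤0.

Answer: 5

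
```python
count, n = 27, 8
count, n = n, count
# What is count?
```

Trace:
`count, n = 27, 8` → count = 27; n = 8
`count, n = n, count` → count = 8; n = 27
So count = 8

Answer: 8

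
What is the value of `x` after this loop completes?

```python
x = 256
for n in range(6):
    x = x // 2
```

Halve 6 times: 256 // 2^6 = 4
`x` takes the values: 256 → 128 → 64 → 32 → 16 → 8 → 4

Answer: 4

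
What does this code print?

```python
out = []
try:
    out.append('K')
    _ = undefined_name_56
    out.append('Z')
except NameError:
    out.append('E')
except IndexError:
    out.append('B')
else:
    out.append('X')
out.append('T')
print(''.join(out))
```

Execution trace: 'K' (try body) → 'E' (except NameError) → 'T' (after the try/except). Output: KET

Answer: KET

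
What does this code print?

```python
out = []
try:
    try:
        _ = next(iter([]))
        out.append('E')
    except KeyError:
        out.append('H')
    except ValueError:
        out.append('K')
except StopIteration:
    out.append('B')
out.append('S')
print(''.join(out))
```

Execution trace: 'B' (outer except StopIteration) → 'S' (after the try/except). Output: BS

Answer: BS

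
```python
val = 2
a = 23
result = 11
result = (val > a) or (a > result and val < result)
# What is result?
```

Trace:
`val = 2` → val = 2
`a = 23` → a = 23
`result = 11` → result = 11
`result = (val > a) or (a > result and val < result)` → result = True
So result = True

Answer: True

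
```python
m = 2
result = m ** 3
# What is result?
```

Trace:
`m = 2` → m = 2
`result = m ** 3` → result = 8
So result = 8

Answer: 8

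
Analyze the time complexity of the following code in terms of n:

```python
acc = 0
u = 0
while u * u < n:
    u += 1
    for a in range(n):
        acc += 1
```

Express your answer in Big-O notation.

Each loop level contributes: √n × n. Multiplying the contributions gives O(n√n).

Answer: O(n√n)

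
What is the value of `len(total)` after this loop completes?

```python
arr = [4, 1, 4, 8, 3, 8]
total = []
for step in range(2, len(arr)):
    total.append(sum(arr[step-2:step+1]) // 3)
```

Number of 3-element averages
`total` takes the values: [] → [3] → [3, 4] → [3, 4, 5] → [3, 4, 5, 6]
So `len(total)` = 4

Answer: 4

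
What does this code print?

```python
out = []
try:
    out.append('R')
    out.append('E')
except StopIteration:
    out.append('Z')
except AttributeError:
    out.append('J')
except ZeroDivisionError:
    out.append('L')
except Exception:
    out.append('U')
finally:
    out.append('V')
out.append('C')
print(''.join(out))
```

Execution trace: 'R' (try body) → 'E' (try body, no exception) → 'V' (finally) → 'C' (after the try/except). Output: REVC

Answer: REVC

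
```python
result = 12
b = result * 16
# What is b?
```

Trace:
`result = 12` → result = 12
`b = result * 16` → b = 192
So b = 192

Answer: 192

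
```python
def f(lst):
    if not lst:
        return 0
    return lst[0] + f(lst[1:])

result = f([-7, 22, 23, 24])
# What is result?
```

(-7) + 22 + 23 + 24 + 0 = 62

Answer: 62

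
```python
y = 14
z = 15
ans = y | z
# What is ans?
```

Trace:
`y = 14` → y = 14
`z = 15` → z = 15
`ans = y | z` → ans = 15
So ans = 15

Answer: 15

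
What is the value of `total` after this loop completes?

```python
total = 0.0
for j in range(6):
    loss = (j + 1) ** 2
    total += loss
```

Sum of squared losses 1² + 2² + ... + 6²
`total` takes the values: 0.0 → 1.0 → 5.0 → 14.0 → 30.0 → 55.0 → 91.0

Answer: 91.0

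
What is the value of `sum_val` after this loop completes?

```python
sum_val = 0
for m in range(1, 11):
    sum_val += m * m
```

Sum of squares 1² to 10² = 385
`sum_val` takes the values: 0 → 1 → 5 → 14 → 30 → 55 → 91 → 140 → 204 → 285 → 385

Answer: 385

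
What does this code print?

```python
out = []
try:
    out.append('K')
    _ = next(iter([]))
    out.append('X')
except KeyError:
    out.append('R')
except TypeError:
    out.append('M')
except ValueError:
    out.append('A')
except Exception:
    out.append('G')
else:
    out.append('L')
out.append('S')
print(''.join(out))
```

Execution trace: 'K' (try body) → 'G' (except Exception) → 'S' (after the try/except). Output: KGS

Answer: KGS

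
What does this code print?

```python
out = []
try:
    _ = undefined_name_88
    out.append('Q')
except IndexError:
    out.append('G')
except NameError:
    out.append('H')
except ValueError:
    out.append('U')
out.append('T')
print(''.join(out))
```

Execution trace: 'H' (except NameError) → 'T' (after the try/except). Output: HT

Answer: HT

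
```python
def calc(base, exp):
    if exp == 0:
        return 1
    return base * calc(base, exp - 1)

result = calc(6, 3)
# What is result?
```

calc(6, 3) = 6 * 6 * 6 = 216

Answer: 216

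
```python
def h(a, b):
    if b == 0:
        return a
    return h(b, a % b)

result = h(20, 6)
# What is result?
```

h(20, 6) -> h(6, 2) -> h(2, 0) -> 2

Answer: 2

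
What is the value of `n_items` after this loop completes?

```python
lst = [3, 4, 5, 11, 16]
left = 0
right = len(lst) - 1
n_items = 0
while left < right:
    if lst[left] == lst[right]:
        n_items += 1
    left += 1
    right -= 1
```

Count matching pairs from ends
`n_items` takes the values: 0

Answer: 0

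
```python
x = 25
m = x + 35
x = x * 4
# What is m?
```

Trace:
`x = 25` → x = 25
`m = x + 35` → m = 60
`x = x * 4` → x = 100
So m = 60

Answer: 60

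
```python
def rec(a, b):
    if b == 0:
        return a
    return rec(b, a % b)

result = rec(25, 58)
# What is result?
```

rec(25, 58) -> rec(58, 25) -> rec(25, 8) -> rec(8, 1) -> rec(1, 0) -> 1

Answer: 1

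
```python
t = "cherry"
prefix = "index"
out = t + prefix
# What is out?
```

Trace:
`t = "cherry"` → t = 'cherry'
`prefix = "index"` → prefix = 'index'
`out = t + prefix` → out = 'cherryindex'
So out = 'cherryindex'

Answer: 'cherryindex'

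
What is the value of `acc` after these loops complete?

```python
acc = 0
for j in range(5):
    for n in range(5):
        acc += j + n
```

Sum of all j+n for j,n in 5x5
`acc` takes the values: 0 → 1 → 3 → 6 → 10 → 11 → 13 → 16 → 20 → 25 → 27 → 30 → 34 → 39 → 45 → 48 → 52 → 57 → 63 → 70 → 74 → 79 → 85 → 92 → 100

Answer: 100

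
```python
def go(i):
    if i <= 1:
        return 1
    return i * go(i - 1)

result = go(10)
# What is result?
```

go(10) = 10 * 9 * 8 * 7 * 6 * 5 * 4 * 3 * 2 * 1 = 3628800

Answer: 3628800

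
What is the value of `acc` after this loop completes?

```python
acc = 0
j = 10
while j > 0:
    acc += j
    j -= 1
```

Sum 10 down to 1
`acc` takes the values: 0 → 10 → 19 → 27 → 34 → 40 → 45 → 49 → 52 → 54 → 55

Answer: 55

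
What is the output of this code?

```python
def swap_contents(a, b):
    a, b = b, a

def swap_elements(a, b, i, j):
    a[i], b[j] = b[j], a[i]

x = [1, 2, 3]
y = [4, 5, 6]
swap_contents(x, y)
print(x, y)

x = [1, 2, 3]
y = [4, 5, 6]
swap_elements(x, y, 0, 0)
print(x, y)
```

Key concept: parameter rebinding vs mutation.
Step by step:
`x = [1, 2, 3]` → x = [1, 2, 3]
`y = [4, 5, 6]` → y = [4, 5, 6]
`swap_contents(x, y)` → no visible change to tracked variables
`print(x, y)` → prints [1, 2, 3] [4, 5, 6]
`x = [1, 2, 3]` → x = [1, 2, 3]
`y = [4, 5, 6]` → y = [4, 5, 6]
`swap_elements(x, y, 0, 0)` → x = [4, 2, 3]; y = [1, 5, 6]
`print(x, y)` → prints [4, 2, 3] [1, 5, 6]

Answer:
[1, 2, 3] [4, 5, 6]
[4, 2, 3] [1, 5, 6]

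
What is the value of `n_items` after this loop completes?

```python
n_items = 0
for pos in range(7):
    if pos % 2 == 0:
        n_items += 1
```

Count numbers divisible by 2 in range(7)
`n_items` takes the values: 0 → 1 → 2 → 3 → 4

Answer: 4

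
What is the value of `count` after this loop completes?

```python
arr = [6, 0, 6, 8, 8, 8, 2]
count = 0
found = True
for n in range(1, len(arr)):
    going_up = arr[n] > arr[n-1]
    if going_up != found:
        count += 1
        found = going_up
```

Count direction changes in [6, 0, 6, 8, 8, 8, 2]
`count` takes the values: 0 → 1 → 2 → 3

Answer: 3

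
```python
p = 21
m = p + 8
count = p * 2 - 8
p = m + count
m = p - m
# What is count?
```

Trace:
`p = 21` → p = 21
`m = p + 8` → m = 29
`count = p * 2 - 8` → count = 34
`p = m + count` → p = 63
`m = p - m` → m = 34
So count = 34

Answer: 34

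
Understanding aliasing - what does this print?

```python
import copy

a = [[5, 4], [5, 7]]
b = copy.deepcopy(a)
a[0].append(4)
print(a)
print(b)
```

Key concept: deep copy is fully independent.
Step by step:
`a = [[5, 4], [5, 7]]` → a = [[5, 4], [5, 7]]
`b = copy.deepcopy(a)` → b = [[5, 4], [5, 7]]
`a[0].append(4)` → a = [[5, 4, 4], [5, 7]]
`print(a)` → prints [[5, 4, 4], [5, 7]]
`print(b)` → prints [[5, 4], [5, 7]]

Answer:
[[5, 4, 4], [5, 7]]
[[5, 4], [5, 7]]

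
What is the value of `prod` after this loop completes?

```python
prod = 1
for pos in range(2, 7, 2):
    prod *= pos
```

Product of even numbers 2 to 6
`prod` takes the values: 1 → 2 → 8 → 48

Answer: 48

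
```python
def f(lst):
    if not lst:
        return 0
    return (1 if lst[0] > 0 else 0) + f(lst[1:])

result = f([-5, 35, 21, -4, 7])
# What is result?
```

Count of positive elements in [-5, 35, 21, -4, 7] = 3

Answer: 3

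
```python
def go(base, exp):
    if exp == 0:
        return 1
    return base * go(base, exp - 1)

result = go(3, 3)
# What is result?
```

go(3, 3) = 3 * 3 * 3 = 27

Answer: 27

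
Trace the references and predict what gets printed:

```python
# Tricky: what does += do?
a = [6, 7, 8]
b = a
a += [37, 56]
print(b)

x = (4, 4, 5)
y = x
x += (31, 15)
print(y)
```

Key concept: += behavior differs for mutable vs immutable.
Step by step:
`a = [6, 7, 8]` → a = [6, 7, 8]
`b = a` → b = [6, 7, 8] (same object as a)
`a += [37, 56]` → a = [6, 7, 8, 37, 56] (same object as b); b = [6, 7, 8, 37, 56] (same object as a)
`print(b)` → prints [6, 7, 8, 37, 56]
`x = (4, 4, 5)` → x = (4, 4, 5)
`y = x` → y = (4, 4, 5)
`x += (31, 15)` → x = (4, 4, 5, 31, 15)
`print(y)` → prints (4, 4, 5)

Answer:
[6, 7, 8, 37, 56]
(4, 4, 5)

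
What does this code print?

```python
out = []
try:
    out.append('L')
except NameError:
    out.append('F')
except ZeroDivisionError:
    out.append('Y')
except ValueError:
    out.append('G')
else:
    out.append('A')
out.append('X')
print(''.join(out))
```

Execution trace: 'L' (try body, no exception) → 'A' (else) → 'X' (after the try/except). Output: LAX

Answer: LAX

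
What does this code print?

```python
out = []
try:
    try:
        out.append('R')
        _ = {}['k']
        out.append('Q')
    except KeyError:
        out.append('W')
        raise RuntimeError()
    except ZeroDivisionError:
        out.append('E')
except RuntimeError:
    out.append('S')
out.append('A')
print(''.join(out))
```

Execution trace: 'R' (try body) → 'W' (except KeyError) → 'S' (outer except RuntimeError) → 'A' (after the try/except). Output: RWSA

Answer: RWSA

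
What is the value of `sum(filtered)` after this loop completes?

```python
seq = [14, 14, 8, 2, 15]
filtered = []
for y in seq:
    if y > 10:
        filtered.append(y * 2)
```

Sum of doubled values > 10
`filtered` takes the values: [] → [28] → [28, 28] → [28, 28, 30]
So `sum(filtered)` = 86

Answer: 86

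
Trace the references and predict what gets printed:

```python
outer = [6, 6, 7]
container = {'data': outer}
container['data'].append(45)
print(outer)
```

Key concept: dict holds reference to list.
Step by step:
`outer = [6, 6, 7]` → outer = [6, 6, 7]
`container = {'data': outer}` → container = {'data': [6, 6, 7]}
`container['data'].append(45)` → outer = [6, 6, 7, 45]; container = {'data': [6, 6, 7, 45]}
`print(outer)` → prints [6, 6, 7, 45]

Answer: [6, 6, 7, 45]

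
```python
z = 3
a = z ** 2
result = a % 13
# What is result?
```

Trace:
`z = 3` → z = 3
`a = z ** 2` → a = 9
`result = a % 13` → result = 9
So result = 9

Answer: 9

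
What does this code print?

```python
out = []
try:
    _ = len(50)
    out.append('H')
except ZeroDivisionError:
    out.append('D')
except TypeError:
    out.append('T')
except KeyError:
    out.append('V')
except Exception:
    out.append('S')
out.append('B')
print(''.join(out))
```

Execution trace: 'T' (except TypeError) → 'B' (after the try/except). Output: TB

Answer: TB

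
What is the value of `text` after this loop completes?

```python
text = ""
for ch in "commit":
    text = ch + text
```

Reverse 'commit'
`text` takes the values: "" → "c" → "oc" → "moc" → "mmoc" → "immoc" → "timmoc"

Answer: "timmoc"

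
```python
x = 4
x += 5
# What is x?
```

Trace:
`x = 4` → x = 4
`x += 5` → x = 9
So x = 9

Answer: 9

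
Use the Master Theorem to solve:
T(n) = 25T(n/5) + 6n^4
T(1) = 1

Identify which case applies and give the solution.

a=25, b=5, f(n)=6n^4. log_5(25) = 2. Since c=4 > 2 and the regularity condition holds (25(n/5)^4 = (25/5^4)n^4 with 25/5^4 < 1), Case 3 applies: T(n) = Θ(f(n)) = O(n^4).

Answer: O(n^4) - Case 3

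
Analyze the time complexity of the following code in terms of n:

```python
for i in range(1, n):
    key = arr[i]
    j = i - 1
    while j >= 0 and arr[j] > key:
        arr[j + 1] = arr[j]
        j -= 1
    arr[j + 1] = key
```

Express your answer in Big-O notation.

This is Insertion sort. Time complexity: O(n²).

Answer: O(n²)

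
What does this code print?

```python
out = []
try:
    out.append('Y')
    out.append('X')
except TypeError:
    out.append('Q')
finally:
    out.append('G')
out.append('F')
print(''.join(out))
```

Execution trace: 'Y' (try body) → 'X' (try body, no exception) → 'G' (finally) → 'F' (after the try/except). Output: YXGF

Answer: YXGF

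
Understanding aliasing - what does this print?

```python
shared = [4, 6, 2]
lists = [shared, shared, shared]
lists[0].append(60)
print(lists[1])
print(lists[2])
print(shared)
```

Key concept: list of same reference.
Step by step:
`shared = [4, 6, 2]` → shared = [4, 6, 2]
`lists = [shared, shared, shared]` → lists = [[4, 6, 2], [4, 6, 2], [4, 6, 2]]
`lists[0].append(60)` → shared = [4, 6, 2, 60]; lists = [[4, 6, 2, 60], [4, 6, 2, 60], [4, 6, 2, 60]]
`print(lists[1])` → prints [4, 6, 2, 60]
`print(lists[2])` → prints [4, 6, 2, 60]
`print(shared)` → prints [4, 6, 2, 60]

Answer:
[4, 6, 2, 60]
[4, 6, 2, 60]
[4, 6, 2, 60]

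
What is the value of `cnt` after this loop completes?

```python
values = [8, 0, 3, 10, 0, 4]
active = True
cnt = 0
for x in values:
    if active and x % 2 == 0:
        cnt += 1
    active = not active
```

Count even values at even positions
`cnt` takes the values: 0 → 1 → 2

Answer: 2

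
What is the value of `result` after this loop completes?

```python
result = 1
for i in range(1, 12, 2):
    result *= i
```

Product of 1, 3, 5, ... up to 11
`result` takes the values: 1 → 3 → 15 → 105 → 945 → 10395

Answer: 10395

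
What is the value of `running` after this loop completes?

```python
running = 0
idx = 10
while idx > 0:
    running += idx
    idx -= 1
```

Sum 10 down to 1
`running` takes the values: 0 → 10 → 19 → 27 → 34 → 40 → 45 → 49 → 52 → 54 → 55

Answer: 55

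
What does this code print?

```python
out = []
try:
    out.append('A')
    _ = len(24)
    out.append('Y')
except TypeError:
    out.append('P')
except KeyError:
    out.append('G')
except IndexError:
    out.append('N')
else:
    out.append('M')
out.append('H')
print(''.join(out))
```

Execution trace: 'A' (try body) → 'P' (except TypeError) → 'H' (after the try/except). Output: APH

Answer: APH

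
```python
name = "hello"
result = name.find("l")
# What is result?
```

Trace:
`name = "hello"` → name = 'hello'
`result = name.find("l")` → result = 2
So result = 2

Answer: 2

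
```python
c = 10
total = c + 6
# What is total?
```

Trace:
`c = 10` → c = 10
`total = c + 6` → total = 16
So total = 16

Answer: 16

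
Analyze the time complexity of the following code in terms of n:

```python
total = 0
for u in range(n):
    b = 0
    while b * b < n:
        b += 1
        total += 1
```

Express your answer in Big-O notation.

Each loop level contributes: n × √n. Multiplying the contributions gives O(n√n).

Answer: O(n√n)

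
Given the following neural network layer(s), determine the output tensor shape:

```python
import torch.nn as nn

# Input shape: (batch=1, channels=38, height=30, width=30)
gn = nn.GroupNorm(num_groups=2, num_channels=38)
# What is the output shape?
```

Input: (1, 38, 30, 30) -> Output: (1, 38, 30, 30)

Answer: (1, 38, 30, 30)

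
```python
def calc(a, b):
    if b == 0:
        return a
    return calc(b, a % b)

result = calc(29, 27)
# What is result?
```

calc(29, 27) -> calc(27, 2) -> calc(2, 1) -> calc(1, 0) -> 1

Answer: 1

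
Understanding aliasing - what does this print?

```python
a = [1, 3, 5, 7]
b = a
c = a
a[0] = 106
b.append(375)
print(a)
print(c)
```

Key concept: multiple aliases.
Step by step:
`a = [1, 3, 5, 7]` → a = [1, 3, 5, 7]
`b = a` → b = [1, 3, 5, 7] (same object as a)
`c = a` → c = [1, 3, 5, 7] (same object as a, b)
`a[0] = 106` → a = [106, 3, 5, 7] (same object as b, c); b = [106, 3, 5, 7] (same object as a, c); c = [106, 3, 5, 7] (same object as a, b)
`b.append(375)` → a = [106, 3, 5, 7, 375] (same object as b, c); b = [106, 3, 5, 7, 375] (same object as a, c); c = [106, 3, 5, 7, 375] (same object as a, b)
`print(a)` → prints [106, 3, 5, 7, 375]
`print(c)` → prints [106, 3, 5, 7, 375]

Answer:
[106, 3, 5, 7, 375]
[106, 3, 5, 7, 375]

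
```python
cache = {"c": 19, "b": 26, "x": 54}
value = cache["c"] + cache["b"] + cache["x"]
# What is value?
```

Trace:
`cache = {"c": 19, "b": 26, "x": 54}` → cache = {'c': 19, 'b': 26, 'x': 54}
`value = cache["c"] + cache["b"] + cache["x"]` → value = 99
So value = 99

Answer: 99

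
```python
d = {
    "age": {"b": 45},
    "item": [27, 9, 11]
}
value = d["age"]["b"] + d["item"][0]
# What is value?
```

Trace:
`d = { ...` → d = {'age': {'b': 45}, 'item': [27, 9, 11]}
`value = d["age"]["b"] + d["item"][0]` → value = 72
So value = 72

Answer: 72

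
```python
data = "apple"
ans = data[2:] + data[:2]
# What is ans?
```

Trace:
`data = "apple"` → data = 'apple'
`ans = data[2:] + data[:2]` → ans = 'pleap'
So ans = 'pleap'

Answer: 'pleap'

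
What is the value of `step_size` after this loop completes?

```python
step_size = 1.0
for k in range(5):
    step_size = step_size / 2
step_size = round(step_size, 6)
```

Halving LR 5 times: 1 / 2^5
`step_size` takes the values: 1.0 → 0.5 → 0.25 → 0.125 → 0.0625 → 0.03125

Answer: 0.03125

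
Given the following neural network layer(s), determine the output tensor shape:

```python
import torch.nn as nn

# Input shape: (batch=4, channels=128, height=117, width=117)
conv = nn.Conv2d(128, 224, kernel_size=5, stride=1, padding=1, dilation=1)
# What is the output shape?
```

Input: (4, 128, 117, 117) -> Output: (4, 224, 115, 115)

Answer: (4, 224, 115, 115)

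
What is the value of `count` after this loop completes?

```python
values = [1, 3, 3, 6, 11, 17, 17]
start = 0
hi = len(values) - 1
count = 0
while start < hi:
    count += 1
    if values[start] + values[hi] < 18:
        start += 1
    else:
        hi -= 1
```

Steps to find pair summing to 18
`count` takes the values: 0 → 1 → 2 → 3 → 4 → 5 → 6

Answer: 6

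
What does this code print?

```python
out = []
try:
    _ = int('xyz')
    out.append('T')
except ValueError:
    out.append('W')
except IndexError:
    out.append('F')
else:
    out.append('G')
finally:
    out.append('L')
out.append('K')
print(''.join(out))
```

Execution trace: 'W' (except ValueError) → 'L' (finally) → 'K' (after the try/except). Output: WLK

Answer: WLK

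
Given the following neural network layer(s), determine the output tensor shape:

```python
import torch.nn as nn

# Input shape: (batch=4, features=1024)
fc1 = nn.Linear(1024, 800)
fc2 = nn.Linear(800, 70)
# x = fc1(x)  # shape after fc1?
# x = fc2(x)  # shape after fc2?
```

Input: (4, 1024) -> after fc1: (4, 800) -> Output: (4, 70)

Answer: (4, 70)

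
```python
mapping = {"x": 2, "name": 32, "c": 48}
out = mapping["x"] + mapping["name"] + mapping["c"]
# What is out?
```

Trace:
`mapping = {"x": 2, "name": 32, "c": 48}` → mapping = {'x': 2, 'name': 32, 'c': 48}
`out = mapping["x"] + mapping["name"] + mapping["c"]` → out = 82
So out = 82

Answer: 82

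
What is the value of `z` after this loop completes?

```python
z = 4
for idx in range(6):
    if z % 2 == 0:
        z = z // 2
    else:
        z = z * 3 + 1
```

Collatz-style transformation from 4
`z` takes the values: 4 → 2 → 1 → 4 → 2 → 1 → 4

Answer: 4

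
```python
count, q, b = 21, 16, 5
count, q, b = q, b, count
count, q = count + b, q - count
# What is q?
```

Trace:
`count, q, b = 21, 16, 5` → count = 21; q = 16; b = 5
`count, q, b = q, b, count` → count = 16; q = 5; b = 21
`count, q = count + b, q - count` → count = 37; q = -11
So q = -11

Answer: -11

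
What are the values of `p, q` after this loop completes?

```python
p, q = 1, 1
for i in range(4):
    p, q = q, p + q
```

Fibonacci: after 4 iterations
`p, q` takes the values: (1, 1) → (1, 2) → (2, 3) → (3, 5) → (5, 8)

Answer: 5, 8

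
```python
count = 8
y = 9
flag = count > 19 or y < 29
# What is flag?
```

Trace:
`count = 8` → count = 8
`y = 9` → y = 9
`flag = count > 19 or y < 29` → flag = True
So flag = True

Answer: True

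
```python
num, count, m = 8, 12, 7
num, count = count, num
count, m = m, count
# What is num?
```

Trace:
`num, count, m = 8, 12, 7` → num = 8; count = 12; m = 7
`num, count = count, num` → num = 12; count = 8
`count, m = m, count` → count = 7; m = 8
So num = 12

Answer: 12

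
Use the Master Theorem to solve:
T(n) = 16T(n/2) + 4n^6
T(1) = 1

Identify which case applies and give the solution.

a=16, b=2, f(n)=4n^6. log_2(16) = 4. Since c=6 > 4 and the regularity condition holds (16(n/2)^6 = (16/2^6)n^6 with 16/2^6 < 1), Case 3 applies: T(n) = Θ(f(n)) = O(n^6).

Answer: O(n^6) - Case 3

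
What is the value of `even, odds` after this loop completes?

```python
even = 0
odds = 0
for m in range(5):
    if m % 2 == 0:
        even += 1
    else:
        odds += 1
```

Count evens and odds in range(5)
`even, odds` takes the values: (0, 0) → (1, 0) → (1, 1) → (2, 1) → (2, 2) → (3, 2)

Answer: 3, 2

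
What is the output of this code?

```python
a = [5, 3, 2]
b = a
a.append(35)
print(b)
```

Key concept: basic list aliasing.
Step by step:
`a = [5, 3, 2]` → a = [5, 3, 2]
`b = a` → b = [5, 3, 2] (same object as a)
`a.append(35)` → a = [5, 3, 2, 35] (same object as b); b = [5, 3, 2, 35] (same object as a)
`print(b)` → prints [5, 3, 2, 35]

Answer: [5, 3, 2, 35]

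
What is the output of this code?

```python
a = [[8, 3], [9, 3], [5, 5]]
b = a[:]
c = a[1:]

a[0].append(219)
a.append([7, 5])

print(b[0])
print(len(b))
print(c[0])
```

Key concept: slice with nested mutation.
Step by step:
`a = [[8, 3], [9, 3], [5, 5]]` → a = [[8, 3], [9, 3], [5, 5]]
`b = a[:]` → b = [[8, 3], [9, 3], [5, 5]]
`c = a[1:]` → c = [[9, 3], [5, 5]]
`a[0].append(219)` → a = [[8, 3, 219], [9, 3], [5, 5]]; b = [[8, 3, 219], [9, 3], [5, 5]]
`a.append([7, 5])` → a = [[8, 3, 219], [9, 3], [5, 5], [7, 5]]
`print(b[0])` → prints [8, 3, 219]
`print(len(b))` → prints 3
`print(c[0])` → prints [9, 3]

Answer:
[8, 3, 219]
3
[9, 3]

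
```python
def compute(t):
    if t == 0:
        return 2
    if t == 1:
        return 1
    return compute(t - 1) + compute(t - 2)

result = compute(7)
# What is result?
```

Build up from base cases: compute(0)=2, compute(1)=1, compute(2)=3, compute(3)=4, compute(4)=7, compute(5)=11, compute(6)=18, ..., compute(7)=29

Answer: 29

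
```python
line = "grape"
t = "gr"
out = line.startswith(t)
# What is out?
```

Trace:
`line = "grape"` → line = 'grape'
`t = "gr"` → t = 'gr'
`out = line.startswith(t)` → out = True
So out = True

Answer: True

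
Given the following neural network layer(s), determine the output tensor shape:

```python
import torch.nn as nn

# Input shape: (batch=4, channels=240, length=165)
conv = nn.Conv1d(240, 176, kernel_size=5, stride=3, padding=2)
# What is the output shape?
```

Input: (4, 240, 165) -> Output: (4, 176, 55)

Answer: (4, 176, 55)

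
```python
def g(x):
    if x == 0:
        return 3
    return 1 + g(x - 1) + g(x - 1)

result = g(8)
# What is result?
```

g(x) = 1 + 2·g(x-1), g(0)=3. Closed form: (3+1)·2^8 - 1 = 1023.

Answer: 1023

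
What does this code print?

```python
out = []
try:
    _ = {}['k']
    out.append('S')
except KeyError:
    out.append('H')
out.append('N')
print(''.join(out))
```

Execution trace: 'H' (except KeyError) → 'N' (after the try/except). Output: HN

Answer: HN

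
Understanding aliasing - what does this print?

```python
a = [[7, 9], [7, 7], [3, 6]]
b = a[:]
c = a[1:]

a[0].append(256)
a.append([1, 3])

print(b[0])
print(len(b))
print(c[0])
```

Key concept: slice with nested mutation.
Step by step:
`a = [[7, 9], [7, 7], [3, 6]]` → a = [[7, 9], [7, 7], [3, 6]]
`b = a[:]` → b = [[7, 9], [7, 7], [3, 6]]
`c = a[1:]` → c = [[7, 7], [3, 6]]
`a[0].append(256)` → a = [[7, 9, 256], [7, 7], [3, 6]]; b = [[7, 9, 256], [7, 7], [3, 6]]
`a.append([1, 3])` → a = [[7, 9, 256], [7, 7], [3, 6], [1, 3]]
`print(b[0])` → prints [7, 9, 256]
`print(len(b))` → prints 3
`print(c[0])` → prints [7, 7]

Answer:
[7, 9, 256]
3
[7, 7]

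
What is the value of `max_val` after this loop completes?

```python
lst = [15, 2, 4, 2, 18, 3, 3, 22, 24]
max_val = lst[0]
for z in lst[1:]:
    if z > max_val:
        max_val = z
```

Maximum of [15, 2, 4, 2, 18, 3, 3, 22, 24]
`max_val` takes the values: 15 → 18 → 22 → 24

Answer: 24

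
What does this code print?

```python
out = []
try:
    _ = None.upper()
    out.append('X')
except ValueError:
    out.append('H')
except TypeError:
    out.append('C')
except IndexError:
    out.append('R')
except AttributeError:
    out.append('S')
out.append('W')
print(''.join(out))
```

Execution trace: 'S' (except AttributeError) → 'W' (after the try/except). Output: SW

Answer: SW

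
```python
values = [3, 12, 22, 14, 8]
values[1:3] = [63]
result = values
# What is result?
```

Trace:
`values = [3, 12, 22, 14, 8]` → values = [3, 12, 22, 14, 8]
`values[1:3] = [63]` → values = [3, 63, 14, 8]
`result = values` → result = [3, 63, 14, 8]
So result = [3, 63, 14, 8]

Answer: [3, 63, 14, 8]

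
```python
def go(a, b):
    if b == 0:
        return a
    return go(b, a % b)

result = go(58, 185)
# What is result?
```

go(58, 185) -> go(185, 58) -> go(58, 11) -> go(11, 3) -> go(3, 2) -> go(2, 1) -> go(1, 0) -> 1

Answer: 1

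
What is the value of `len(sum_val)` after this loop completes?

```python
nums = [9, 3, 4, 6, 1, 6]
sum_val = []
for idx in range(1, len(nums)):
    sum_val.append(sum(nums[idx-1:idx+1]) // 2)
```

Number of 2-element averages
`sum_val` takes the values: [] → [6] → [6, 3] → [6, 3, 5] → [6, 3, 5, 3] → [6, 3, 5, 3, 3]
So `len(sum_val)` = 5

Answer: 5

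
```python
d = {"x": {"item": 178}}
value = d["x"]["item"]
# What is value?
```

Trace:
`d = {"x": {"item": 178}}` → d = {'x': {'item': 178}}
`value = d["x"]["item"]` → value = 178
So value = 178

Answer: 178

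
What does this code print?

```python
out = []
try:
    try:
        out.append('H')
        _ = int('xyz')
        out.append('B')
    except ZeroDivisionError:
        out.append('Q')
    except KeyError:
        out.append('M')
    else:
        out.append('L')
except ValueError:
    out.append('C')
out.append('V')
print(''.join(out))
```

Execution trace: 'H' (try body) → 'C' (outer except ValueError) → 'V' (after the try/except). Output: HCV

Answer: HCV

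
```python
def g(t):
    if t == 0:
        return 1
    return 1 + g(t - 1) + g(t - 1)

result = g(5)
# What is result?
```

g(t) = 1 + 2·g(t-1), g(0)=1. Closed form: (1+1)·2^5 - 1 = 63.

Answer: 63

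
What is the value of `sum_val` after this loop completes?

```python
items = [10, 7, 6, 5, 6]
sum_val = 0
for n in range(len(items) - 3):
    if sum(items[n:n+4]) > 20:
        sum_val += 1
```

Count windows with sum > 20
`sum_val` takes the values: 0 → 1 → 2

Answer: 2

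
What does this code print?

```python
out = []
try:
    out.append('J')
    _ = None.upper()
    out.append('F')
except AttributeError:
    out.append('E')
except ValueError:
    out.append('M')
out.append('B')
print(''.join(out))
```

Execution trace: 'J' (try body) → 'E' (except AttributeError) → 'B' (after the try/except). Output: JEB

Answer: JEB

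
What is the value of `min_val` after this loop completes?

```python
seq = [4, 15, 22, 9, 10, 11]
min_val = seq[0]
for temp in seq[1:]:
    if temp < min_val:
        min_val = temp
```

Minimum of [4, 15, 22, 9, 10, 11]
`min_val` takes the values: 4

Answer: 4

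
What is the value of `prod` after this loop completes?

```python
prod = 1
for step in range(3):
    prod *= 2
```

2^3 = 8
`prod` takes the values: 1 → 2 → 4 → 8

Answer: 8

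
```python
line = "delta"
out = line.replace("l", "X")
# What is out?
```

Trace:
`line = "delta"` → line = 'delta'
`out = line.replace("l", "X")` → out = 'deXta'
So out = 'deXta'

Answer: 'deXta'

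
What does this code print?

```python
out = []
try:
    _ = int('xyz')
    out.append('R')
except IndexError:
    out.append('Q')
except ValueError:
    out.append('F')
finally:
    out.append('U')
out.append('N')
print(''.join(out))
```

Execution trace: 'F' (except ValueError) → 'U' (finally) → 'N' (after the try/except). Output: FUN

Answer: FUN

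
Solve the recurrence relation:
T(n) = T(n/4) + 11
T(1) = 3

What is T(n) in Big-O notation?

Each step divides n by 4 and adds 11. After log_4(n) steps we reach T(1)=3. So T(n) = 11·log_4(n) + 3 = O(log n).

Answer: O(log n)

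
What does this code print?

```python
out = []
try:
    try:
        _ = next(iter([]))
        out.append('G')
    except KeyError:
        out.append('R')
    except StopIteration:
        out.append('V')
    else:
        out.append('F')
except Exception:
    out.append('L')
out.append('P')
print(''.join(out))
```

Execution trace: 'V' (inner except StopIteration) → 'P' (after the try/except). Output: VP

Answer: VP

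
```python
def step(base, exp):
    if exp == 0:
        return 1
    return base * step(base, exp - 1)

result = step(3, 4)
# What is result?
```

step(3, 4) = 3 * 3 * 3 * 3 = 81

Answer: 81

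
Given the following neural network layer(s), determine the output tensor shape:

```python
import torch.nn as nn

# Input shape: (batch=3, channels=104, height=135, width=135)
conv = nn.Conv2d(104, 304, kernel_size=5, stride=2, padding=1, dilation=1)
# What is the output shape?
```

Input: (3, 104, 135, 135) -> Output: (3, 304, 67, 67)

Answer: (3, 304, 67, 67)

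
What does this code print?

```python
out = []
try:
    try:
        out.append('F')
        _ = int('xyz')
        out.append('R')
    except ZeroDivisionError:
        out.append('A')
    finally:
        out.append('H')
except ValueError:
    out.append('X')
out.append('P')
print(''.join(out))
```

Execution trace: 'F' (try body) → 'H' (finally) → 'X' (outer except ValueError) → 'P' (after the try/except). Output: FHXP

Answer: FHXP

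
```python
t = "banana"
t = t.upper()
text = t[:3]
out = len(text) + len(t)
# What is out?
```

Trace:
`t = "banana"` → t = 'banana'
`t = t.upper()` → t = 'BANANA'
`text = t[:3]` → text = 'BAN'
`out = len(text) + len(t)` → out = 9
So out = 9

Answer: 9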